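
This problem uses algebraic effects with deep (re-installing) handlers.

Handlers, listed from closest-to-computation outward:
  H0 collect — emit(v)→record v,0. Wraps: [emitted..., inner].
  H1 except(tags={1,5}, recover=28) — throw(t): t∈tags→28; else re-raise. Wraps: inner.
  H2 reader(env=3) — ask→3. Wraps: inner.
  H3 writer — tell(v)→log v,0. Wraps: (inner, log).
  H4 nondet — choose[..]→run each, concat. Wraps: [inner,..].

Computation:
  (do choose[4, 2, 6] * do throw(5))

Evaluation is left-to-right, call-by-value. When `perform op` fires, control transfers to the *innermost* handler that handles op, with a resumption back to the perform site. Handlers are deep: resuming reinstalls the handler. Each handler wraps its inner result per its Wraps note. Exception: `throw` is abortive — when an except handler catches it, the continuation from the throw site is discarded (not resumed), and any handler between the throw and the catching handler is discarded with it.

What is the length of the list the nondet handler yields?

Working:
choose[4, 2, 6] @ H4
  branch[0] choose=4:
    throw(5) @ H1 caught ⇒ 28
    H2 returns 28
    H3 returns (28, ())
    H4 returns [(28, ())]
  branch[1] choose=2:
    throw(5) @ H1 caught ⇒ 28
    H2 returns 28
    H3 returns (28, ())
    H4 returns [(28, ())]
  branch[2] choose=6:
    throw(5) @ H1 caught ⇒ 28
    H2 returns 28
    H3 returns (28, ())
    H4 returns [(28, ())]
= [(28, ()), (28, ()), (28, ())]

Answer: 3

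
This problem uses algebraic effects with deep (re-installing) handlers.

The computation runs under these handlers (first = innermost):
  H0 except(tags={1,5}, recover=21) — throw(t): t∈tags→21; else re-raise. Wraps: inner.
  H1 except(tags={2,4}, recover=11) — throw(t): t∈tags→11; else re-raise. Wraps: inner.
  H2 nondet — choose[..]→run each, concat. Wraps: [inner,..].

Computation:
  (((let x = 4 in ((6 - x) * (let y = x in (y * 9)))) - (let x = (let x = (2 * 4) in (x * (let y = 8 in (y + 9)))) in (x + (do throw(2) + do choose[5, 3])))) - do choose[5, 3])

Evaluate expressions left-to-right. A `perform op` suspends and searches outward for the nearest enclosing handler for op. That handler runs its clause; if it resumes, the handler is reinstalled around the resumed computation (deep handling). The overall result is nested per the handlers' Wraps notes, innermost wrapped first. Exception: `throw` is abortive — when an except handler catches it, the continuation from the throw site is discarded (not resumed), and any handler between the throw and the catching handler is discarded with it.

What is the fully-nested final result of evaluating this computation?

Answer: [11]

Working:
throw(2) @ H0 re-raised
throw(2) @ H1 caught ⇒ 11
H2 returns [11]
= [11]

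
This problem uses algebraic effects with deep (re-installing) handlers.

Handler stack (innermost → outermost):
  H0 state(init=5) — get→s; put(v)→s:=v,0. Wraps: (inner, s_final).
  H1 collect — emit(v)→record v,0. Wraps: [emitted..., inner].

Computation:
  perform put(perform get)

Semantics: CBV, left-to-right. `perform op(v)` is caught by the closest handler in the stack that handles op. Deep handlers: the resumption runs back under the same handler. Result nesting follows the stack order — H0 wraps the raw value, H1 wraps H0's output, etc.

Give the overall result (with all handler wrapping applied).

Working:
get @ H0 ⇒ 5
put(5) @ H0 ⇒ s:=5
H0 returns (0, 5)
H1 returns [(0, 5)]
= [(0, 5)]

Answer: [(0, 5)]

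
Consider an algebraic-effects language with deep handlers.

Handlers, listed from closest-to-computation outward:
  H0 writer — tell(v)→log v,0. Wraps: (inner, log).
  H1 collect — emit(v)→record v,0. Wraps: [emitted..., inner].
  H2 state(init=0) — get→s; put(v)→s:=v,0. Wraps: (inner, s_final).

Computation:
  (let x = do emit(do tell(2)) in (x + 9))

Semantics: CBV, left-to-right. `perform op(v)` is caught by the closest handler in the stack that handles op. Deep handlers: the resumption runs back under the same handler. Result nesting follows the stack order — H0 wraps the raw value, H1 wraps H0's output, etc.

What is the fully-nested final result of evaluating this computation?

Step-by-step:
tell(2) @ H0 ⇒ log+=2
emit(0) @ H1 ⇒ out+=0
H0 returns (9, (2))
H1 returns [0, (9, (2))]
H2 returns ([0, (9, (2))], 0)
= ([0, (9, (2))], 0)

Answer: ([0, (9, (2))], 0)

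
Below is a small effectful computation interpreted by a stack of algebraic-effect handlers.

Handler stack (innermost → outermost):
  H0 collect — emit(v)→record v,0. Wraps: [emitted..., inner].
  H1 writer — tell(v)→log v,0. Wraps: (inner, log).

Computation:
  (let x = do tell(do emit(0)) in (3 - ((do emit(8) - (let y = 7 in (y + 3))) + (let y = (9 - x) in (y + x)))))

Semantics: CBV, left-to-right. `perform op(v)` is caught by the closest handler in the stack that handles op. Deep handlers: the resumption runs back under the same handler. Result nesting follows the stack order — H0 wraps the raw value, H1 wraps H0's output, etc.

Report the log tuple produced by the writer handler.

Step-by-step:
emit(0) @ H0 ⇒ out+=0
tell(0) @ H1 ⇒ log+=0
emit(8) @ H0 ⇒ out+=8
H0 returns [0, 8, 4]
H1 returns ([0, 8, 4], (0))
= ([0, 8, 4], (0))

Answer: (0)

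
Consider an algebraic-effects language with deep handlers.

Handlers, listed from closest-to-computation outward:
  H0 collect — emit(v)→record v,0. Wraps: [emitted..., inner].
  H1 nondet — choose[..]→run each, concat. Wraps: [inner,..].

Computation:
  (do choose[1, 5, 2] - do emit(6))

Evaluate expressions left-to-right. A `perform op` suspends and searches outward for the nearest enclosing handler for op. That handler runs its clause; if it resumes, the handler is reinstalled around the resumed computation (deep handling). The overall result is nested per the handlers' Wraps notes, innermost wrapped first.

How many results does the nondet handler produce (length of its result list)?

Evaluation trace:
choose[1, 5, 2] @ H1
  branch[0] choose=1:
    emit(6) @ H0 ⇒ out+=6
    H0 returns [6, 1]
    H1 returns [[6, 1]]
  branch[1] choose=5:
    emit(6) @ H0 ⇒ out+=6
    H0 returns [6, 5]
    H1 returns [[6, 5]]
  branch[2] choose=2:
    emit(6) @ H0 ⇒ out+=6
    H0 returns [6, 2]
    H1 returns [[6, 2]]
= [[6, 1], [6, 5], [6, 2]]

Answer: 3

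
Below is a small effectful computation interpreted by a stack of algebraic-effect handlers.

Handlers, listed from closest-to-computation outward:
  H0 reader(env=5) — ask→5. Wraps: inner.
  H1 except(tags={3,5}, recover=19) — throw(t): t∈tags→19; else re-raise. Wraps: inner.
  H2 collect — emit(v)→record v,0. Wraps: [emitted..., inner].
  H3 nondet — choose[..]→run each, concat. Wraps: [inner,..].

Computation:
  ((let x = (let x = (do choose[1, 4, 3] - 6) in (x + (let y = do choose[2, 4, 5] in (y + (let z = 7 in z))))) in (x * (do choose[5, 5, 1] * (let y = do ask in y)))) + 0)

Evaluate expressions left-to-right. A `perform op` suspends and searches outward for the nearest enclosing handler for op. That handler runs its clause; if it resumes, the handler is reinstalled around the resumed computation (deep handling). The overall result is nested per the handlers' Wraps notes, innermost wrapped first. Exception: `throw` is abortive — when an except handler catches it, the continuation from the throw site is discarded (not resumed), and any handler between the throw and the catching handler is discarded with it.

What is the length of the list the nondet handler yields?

Evaluation trace:
choose[1, 4, 3] @ H3
  branch[0] choose=1:
    choose[2, 4, 5] @ H3
      branch[0] choose=2:
        choose[5, 5, 1] @ H3
          branch[0] choose=5:
            ask @ H0 ⇒ 5
            H0 returns 100
            H1 returns 100
            H2 returns [100]
            H3 returns [[100]]
          branch[1] choose=5:
            ask @ H0 ⇒ 5
            H0 returns 100
            H1 returns 100
            H2 returns [100]
            H3 returns [[100]]
          branch[2] choose=1:
            ask @ H0 ⇒ 5
            H0 returns 20
            H1 returns 20
            H2 returns [20]
            H3 returns [[20]]
      branch[1] choose=4:
        choose[5, 5, 1] @ H3
          branch[0] choose=5:
            ask @ H0 ⇒ 5
            H0 returns 150
            H1 returns 150
            H2 returns [150]
            H3 returns [[150]]
          branch[1] choose=5:
            ask @ H0 ⇒ 5
            H0 returns 150
            H1 returns 150
            H2 returns [150]
            H3 returns [[150]]
          branch[2] choose=1:
            ask @ H0 ⇒ 5
            H0 returns 30
            H1 returns 30
            H2 returns [30]
            H3 returns [[30]]
      branch[2] choose=5:
        choose[5, 5, 1] @ H3
          branch[0] choose=5:
            ask @ H0 ⇒ 5
            H0 returns 175
            H1 returns 175
            H2 returns [175]
            H3 returns [[175]]
          branch[1] choose=5:
            ask @ H0 ⇒ 5
            H0 returns 175
            H1 returns 175
            H2 returns [175]
            H3 returns [[175]]
          branch[2] choose=1:
            ask @ H0 ⇒ 5
            H0 returns 35
            H1 returns 35
            H2 returns [35]
            H3 returns [[35]]
  branch[1] choose=4:
    choose[2, 4, 5] @ H3
      branch[0] choose=2:
        choose[5, 5, 1] @ H3
          branch[0] choose=5:
            ask @ H0 ⇒ 5
            H0 returns 175
            H1 returns 175
            H2 returns [175]
            H3 returns [[175]]
          branch[1] choose=5:
            ask @ H0 ⇒ 5
            H0 returns 175
            H1 returns 175
            H2 returns [175]
            H3 returns [[175]]
          branch[2] choose=1:
            ask @ H0 ⇒ 5
            H0 returns 35
            H1 returns 35
            H2 returns [35]
            H3 returns [[35]]
      branch[1] choose=4:
        choose[5, 5, 1] @ H3
          branch[0] choose=5:
            ask @ H0 ⇒ 5
            H0 returns 225
            H1 returns 225
            H2 returns [225]
            H3 returns [[225]]
          branch[1] choose=5:
            ask @ H0 ⇒ 5
            H0 returns 225
            H1 returns 225
            H2 returns [225]
            H3 returns [[225]]
          branch[2] choose=1:
            ask @ H0 ⇒ 5
            H0 returns 45
            H1 returns 45
            H2 returns [45]
            H3 returns [[45]]
      branch[2] choose=5:
        choose[5, 5, 1] @ H3
          branch[0] choose=5:
            ask @ H0 ⇒ 5
            H0 returns 250
            H1 returns 250
            H2 returns [250]
            H3 returns [[250]]
          branch[1] choose=5:
            ask @ H0 ⇒ 5
            H0 returns 250
            H1 returns 250
            H2 returns [250]
            H3 returns [[250]]
          branch[2] choose=1:
            ask @ H0 ⇒ 5
            H0 returns 50
            H1 returns 50
            H2 returns [50]
            H3 returns [[50]]
  branch[2] choose=3:
    choose[2, 4, 5] @ H3
      branch[0] choose=2:
        choose[5, 5, 1] @ H3
          branch[0] choose=5:
            ask @ H0 ⇒ 5
            H0 returns 150
            H1 returns 150
            H2 returns [150]
            H3 returns [[150]]
          branch[1] choose=5:
            ask @ H0 ⇒ 5
            H0 returns 150
            H1 returns 150
            H2 returns [150]
            H3 returns [[150]]
          branch[2] choose=1:
            ask @ H0 ⇒ 5
            H0 returns 30
            H1 returns 30
            H2 returns [30]
            H3 returns [[30]]
      branch[1] choose=4:
        choose[5, 5, 1] @ H3
          branch[0] choose=5:
            ask @ H0 ⇒ 5
            H0 returns 200
            H1 returns 200
            H2 returns [200]
            H3 returns [[200]]
          branch[1] choose=5:
            ask @ H0 ⇒ 5
            H0 returns 200
            H1 returns 200
            H2 returns [200]
            H3 returns [[200]]
          branch[2] choose=1:
            ask @ H0 ⇒ 5
            H0 returns 40
            H1 returns 40
            H2 returns [40]
            H3 returns [[40]]
      branch[2] choose=5:
        choose[5, 5, 1] @ H3
          branch[0] choose=5:
            ask @ H0 ⇒ 5
            H0 returns 225
            H1 returns 225
            H2 returns [225]
            H3 returns [[225]]
          branch[1] choose=5:
            ask @ H0 ⇒ 5
            H0 returns 225
            H1 returns 225
            H2 returns [225]
            H3 returns [[225]]
          branch[2] choose=1:
            ask @ H0 ⇒ 5
            H0 returns 45
            H1 returns 45
            H2 returns [45]
            H3 returns [[45]]
= [[100], [100], [20], [150], [150], [30], [175], [175], [35], [175], [175], [35], [225], [225], [45], [250], [250], [50], [150], [150], [30], [200], [200], [40], [225], [225], [45]]

Answer: 27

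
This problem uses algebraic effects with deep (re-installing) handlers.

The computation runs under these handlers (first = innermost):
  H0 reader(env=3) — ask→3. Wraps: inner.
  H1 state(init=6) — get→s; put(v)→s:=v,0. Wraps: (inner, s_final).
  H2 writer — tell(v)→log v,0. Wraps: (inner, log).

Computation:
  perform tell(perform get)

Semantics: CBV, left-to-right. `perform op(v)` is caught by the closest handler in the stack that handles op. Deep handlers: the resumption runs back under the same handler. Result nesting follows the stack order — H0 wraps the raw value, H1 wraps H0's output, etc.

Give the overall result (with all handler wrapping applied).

Answer: ((0, 6), (6))

Step-by-step:
get @ H1 ⇒ 6
tell(6) @ H2 ⇒ log+=6
H0 returns 0
H1 returns (0, 6)
H2 returns ((0, 6), (6))
= ((0, 6), (6))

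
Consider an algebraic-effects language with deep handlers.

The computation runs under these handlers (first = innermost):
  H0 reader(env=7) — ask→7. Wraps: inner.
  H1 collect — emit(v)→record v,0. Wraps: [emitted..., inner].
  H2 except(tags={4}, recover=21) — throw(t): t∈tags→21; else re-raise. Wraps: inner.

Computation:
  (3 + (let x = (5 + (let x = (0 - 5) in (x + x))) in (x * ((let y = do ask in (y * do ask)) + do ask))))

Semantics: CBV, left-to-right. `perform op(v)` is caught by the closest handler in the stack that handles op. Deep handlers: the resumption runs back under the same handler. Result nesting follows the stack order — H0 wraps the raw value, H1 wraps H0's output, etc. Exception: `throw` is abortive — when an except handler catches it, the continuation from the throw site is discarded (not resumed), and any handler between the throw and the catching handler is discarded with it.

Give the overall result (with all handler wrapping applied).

Working:
ask @ H0 ⇒ 7
ask @ H0 ⇒ 7
ask @ H0 ⇒ 7
H0 returns -277
H1 returns [-277]
H2 returns [-277]
= [-277]

Answer: [-277]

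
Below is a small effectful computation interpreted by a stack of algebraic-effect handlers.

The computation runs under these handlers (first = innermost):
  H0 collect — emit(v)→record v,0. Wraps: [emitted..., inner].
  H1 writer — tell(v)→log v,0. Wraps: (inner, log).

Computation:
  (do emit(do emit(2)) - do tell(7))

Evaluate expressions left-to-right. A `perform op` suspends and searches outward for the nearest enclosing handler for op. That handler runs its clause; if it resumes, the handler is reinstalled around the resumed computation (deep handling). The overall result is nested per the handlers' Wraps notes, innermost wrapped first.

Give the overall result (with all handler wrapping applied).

Evaluation trace:
emit(2) @ H0 ⇒ out+=2
emit(0) @ H0 ⇒ out+=0
tell(7) @ H1 ⇒ log+=7
H0 returns [2, 0, 0]
H1 returns ([2, 0, 0], (7))
= ([2, 0, 0], (7))

Answer: ([2, 0, 0], (7))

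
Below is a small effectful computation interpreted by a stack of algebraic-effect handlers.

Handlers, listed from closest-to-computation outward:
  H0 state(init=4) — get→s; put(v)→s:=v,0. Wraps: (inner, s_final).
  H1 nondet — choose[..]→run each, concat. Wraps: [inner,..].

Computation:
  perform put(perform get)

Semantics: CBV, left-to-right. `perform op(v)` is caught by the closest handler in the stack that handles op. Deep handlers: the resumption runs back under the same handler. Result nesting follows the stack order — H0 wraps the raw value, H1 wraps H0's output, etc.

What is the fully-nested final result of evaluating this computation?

Step-by-step:
get @ H0 ⇒ 4
put(4) @ H0 ⇒ s:=4
H0 returns (0, 4)
H1 returns [(0, 4)]
= [(0, 4)]

Answer: [(0, 4)]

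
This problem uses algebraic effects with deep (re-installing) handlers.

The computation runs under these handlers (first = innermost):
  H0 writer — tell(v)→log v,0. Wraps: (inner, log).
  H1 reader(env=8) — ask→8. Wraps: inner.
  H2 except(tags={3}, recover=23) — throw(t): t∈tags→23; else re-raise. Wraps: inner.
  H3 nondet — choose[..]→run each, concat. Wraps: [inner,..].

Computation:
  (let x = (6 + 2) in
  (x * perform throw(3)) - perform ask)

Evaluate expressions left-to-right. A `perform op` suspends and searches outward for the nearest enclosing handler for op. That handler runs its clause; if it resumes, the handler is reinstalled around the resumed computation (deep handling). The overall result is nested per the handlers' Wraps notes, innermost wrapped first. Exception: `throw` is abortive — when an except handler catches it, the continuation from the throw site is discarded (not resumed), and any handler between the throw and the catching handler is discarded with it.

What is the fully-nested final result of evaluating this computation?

Step-by-step:
throw(3) @ H2 caught ⇒ 23
H3 returns [23]
= [23]

Answer: [23]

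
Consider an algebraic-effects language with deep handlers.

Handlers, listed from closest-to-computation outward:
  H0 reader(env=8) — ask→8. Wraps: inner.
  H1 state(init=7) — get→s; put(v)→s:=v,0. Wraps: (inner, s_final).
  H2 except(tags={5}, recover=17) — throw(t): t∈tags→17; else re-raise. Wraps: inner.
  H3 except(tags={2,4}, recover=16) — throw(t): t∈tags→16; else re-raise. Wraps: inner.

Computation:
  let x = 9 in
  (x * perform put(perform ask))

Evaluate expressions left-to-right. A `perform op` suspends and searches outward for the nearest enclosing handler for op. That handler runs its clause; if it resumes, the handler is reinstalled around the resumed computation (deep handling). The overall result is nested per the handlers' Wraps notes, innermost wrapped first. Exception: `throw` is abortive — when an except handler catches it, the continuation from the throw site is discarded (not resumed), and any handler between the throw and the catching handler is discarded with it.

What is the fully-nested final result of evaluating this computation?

Answer: (0, 8)

Evaluation trace:
ask @ H0 ⇒ 8
put(8) @ H1 ⇒ s:=8
H0 returns 0
H1 returns (0, 8)
H2 returns (0, 8)
H3 returns (0, 8)
= (0, 8)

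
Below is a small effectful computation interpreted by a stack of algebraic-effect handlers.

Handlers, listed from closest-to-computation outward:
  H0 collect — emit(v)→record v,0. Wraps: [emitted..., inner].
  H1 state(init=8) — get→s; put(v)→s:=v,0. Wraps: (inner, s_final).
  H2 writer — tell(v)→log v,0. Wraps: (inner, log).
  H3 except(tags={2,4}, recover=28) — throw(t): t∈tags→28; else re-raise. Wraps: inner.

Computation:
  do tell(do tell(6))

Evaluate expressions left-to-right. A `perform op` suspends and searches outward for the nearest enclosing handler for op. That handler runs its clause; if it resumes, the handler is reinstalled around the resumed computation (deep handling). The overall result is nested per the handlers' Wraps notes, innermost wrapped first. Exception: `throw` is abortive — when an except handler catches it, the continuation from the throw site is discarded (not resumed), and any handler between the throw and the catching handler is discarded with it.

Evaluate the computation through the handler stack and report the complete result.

Answer: (([0], 8), (6, 0))

Working:
tell(6) @ H2 ⇒ log+=6
tell(0) @ H2 ⇒ log+=0
H0 returns [0]
H1 returns ([0], 8)
H2 returns (([0], 8), (6, 0))
H3 returns (([0], 8), (6, 0))
= (([0], 8), (6, 0))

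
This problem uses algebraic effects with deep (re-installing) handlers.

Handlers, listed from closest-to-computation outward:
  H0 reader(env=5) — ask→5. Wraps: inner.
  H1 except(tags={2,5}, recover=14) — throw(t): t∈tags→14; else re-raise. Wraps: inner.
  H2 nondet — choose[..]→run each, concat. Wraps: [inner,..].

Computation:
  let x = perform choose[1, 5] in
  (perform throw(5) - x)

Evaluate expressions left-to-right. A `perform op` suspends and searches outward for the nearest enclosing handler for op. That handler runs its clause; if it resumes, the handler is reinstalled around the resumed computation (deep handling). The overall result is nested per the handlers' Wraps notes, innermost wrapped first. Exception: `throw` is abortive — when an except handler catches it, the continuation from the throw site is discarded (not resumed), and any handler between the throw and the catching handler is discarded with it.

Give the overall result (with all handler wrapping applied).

Answer: [14, 14]

Evaluation trace:
choose[1, 5] @ H2
  branch[0] choose=1:
    throw(5) @ H1 caught ⇒ 14
    H2 returns [14]
  branch[1] choose=5:
    throw(5) @ H1 caught ⇒ 14
    H2 returns [14]
= [14, 14]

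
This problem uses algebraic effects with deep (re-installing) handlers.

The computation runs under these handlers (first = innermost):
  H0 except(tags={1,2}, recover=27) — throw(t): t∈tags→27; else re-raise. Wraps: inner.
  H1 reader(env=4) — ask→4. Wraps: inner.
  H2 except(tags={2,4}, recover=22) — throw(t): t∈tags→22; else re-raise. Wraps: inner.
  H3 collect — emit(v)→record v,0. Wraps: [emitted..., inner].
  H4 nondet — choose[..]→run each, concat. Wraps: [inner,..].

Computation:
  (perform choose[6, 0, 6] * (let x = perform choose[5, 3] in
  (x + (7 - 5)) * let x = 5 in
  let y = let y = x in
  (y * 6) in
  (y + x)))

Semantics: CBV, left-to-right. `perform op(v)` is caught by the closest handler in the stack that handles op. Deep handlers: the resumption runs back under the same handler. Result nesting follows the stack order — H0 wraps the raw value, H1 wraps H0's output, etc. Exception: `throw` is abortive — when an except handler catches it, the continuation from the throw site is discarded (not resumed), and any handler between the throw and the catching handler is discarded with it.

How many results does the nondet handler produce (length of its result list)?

Answer: 6

Evaluation trace:
choose[6, 0, 6] @ H4
  branch[0] choose=6:
    choose[5, 3] @ H4
      branch[0] choose=5:
        H0 returns 1470
        H1 returns 1470
        H2 returns 1470
        H3 returns [1470]
        H4 returns [[1470]]
      branch[1] choose=3:
        H0 returns 1050
        H1 returns 1050
        H2 returns 1050
        H3 returns [1050]
        H4 returns [[1050]]
  branch[1] choose=0:
    choose[5, 3] @ H4
      branch[0] choose=5:
        H0 returns 0
        H1 returns 0
        H2 returns 0
        H3 returns [0]
        H4 returns [[0]]
      branch[1] choose=3:
        H0 returns 0
        H1 returns 0
        H2 returns 0
        H3 returns [0]
        H4 returns [[0]]
  branch[2] choose=6:
    choose[5, 3] @ H4
      branch[0] choose=5:
        H0 returns 1470
        H1 returns 1470
        H2 returns 1470
        H3 returns [1470]
        H4 returns [[1470]]
      branch[1] choose=3:
        H0 returns 1050
        H1 returns 1050
        H2 returns 1050
        H3 returns [1050]
        H4 returns [[1050]]
= [[1470], [1050], [0], [0], [1470], [1050]]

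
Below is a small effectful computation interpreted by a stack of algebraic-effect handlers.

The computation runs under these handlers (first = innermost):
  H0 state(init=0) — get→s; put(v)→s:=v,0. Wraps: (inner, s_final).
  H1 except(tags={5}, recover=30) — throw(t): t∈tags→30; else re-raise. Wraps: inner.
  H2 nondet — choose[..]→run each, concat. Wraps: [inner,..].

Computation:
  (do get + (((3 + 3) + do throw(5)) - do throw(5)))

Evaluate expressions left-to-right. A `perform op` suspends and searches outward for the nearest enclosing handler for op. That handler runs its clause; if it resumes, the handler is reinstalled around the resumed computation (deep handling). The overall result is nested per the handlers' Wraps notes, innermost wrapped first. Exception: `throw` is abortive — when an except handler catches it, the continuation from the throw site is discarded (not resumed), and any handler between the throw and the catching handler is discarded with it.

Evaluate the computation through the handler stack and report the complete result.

Answer: [30]

Step-by-step:
get @ H0 ⇒ 0
throw(5) @ H1 caught ⇒ 30
H2 returns [30]
= [30]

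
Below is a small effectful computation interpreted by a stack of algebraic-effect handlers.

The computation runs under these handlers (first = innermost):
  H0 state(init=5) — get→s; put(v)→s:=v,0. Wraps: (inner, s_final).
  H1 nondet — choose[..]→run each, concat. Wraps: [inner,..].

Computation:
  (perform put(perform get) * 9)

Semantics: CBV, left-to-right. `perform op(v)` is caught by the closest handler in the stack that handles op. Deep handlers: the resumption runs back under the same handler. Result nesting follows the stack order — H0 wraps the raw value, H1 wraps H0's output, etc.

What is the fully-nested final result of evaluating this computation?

Step-by-step:
get @ H0 ⇒ 5
put(5) @ H0 ⇒ s:=5
H0 returns (0, 5)
H1 returns [(0, 5)]
= [(0, 5)]

Answer: [(0, 5)]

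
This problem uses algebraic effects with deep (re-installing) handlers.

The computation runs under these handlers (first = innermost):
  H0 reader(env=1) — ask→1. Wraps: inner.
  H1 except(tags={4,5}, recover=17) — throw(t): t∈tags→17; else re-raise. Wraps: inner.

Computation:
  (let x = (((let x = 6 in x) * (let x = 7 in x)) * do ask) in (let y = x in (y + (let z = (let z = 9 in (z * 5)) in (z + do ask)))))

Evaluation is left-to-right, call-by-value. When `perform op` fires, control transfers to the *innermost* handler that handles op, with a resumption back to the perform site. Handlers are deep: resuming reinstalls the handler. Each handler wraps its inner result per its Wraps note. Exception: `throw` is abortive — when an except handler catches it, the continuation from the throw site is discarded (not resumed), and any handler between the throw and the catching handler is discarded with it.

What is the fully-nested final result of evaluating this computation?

Answer: 88

Step-by-step:
ask @ H0 ⇒ 1
ask @ H0 ⇒ 1
H0 returns 88
H1 returns 88
= 88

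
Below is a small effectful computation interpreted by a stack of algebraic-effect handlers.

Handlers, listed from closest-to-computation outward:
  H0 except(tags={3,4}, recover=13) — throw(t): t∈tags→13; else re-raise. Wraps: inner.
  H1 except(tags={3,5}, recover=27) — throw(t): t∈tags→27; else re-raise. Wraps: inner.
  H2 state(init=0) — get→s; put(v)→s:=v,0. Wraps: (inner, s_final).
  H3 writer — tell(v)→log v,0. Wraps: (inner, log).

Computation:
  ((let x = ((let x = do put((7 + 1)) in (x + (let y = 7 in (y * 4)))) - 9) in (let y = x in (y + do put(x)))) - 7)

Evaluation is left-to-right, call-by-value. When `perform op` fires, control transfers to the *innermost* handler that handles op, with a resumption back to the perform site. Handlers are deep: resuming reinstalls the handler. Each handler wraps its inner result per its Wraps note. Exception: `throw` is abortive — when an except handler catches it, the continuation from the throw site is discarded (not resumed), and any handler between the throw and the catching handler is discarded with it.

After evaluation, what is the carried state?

Working:
put(8) @ H2 ⇒ s:=8
put(19) @ H2 ⇒ s:=19
H0 returns 12
H1 returns 12
H2 returns (12, 19)
H3 returns ((12, 19), ())
= ((12, 19), ())

Answer: 19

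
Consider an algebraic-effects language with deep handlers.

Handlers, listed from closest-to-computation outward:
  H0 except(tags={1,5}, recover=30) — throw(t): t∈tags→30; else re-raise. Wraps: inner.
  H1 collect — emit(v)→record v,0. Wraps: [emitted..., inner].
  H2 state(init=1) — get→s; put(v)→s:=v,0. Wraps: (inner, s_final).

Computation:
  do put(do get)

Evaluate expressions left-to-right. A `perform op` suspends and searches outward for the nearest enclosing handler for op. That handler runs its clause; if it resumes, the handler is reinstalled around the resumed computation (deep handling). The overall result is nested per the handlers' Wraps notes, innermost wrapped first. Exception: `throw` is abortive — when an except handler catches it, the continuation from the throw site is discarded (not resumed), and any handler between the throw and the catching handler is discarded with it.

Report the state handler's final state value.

Working:
get @ H2 ⇒ 1
put(1) @ H2 ⇒ s:=1
H0 returns 0
H1 returns [0]
H2 returns ([0], 1)
= ([0], 1)

Answer: 1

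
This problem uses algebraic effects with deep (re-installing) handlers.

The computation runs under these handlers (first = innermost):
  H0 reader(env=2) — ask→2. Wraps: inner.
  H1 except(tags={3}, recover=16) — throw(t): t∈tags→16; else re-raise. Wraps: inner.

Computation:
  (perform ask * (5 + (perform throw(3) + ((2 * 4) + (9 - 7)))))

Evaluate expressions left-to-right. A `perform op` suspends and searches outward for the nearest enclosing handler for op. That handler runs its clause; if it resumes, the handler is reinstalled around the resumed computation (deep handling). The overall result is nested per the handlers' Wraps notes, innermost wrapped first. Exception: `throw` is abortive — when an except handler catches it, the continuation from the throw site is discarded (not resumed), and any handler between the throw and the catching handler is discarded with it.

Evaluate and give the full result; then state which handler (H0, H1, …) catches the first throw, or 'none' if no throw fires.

Step-by-step:
ask @ H0 ⇒ 2
throw(3) @ H1 caught ⇒ 16
= 16

Answer: 16 ; first throw caught by: H1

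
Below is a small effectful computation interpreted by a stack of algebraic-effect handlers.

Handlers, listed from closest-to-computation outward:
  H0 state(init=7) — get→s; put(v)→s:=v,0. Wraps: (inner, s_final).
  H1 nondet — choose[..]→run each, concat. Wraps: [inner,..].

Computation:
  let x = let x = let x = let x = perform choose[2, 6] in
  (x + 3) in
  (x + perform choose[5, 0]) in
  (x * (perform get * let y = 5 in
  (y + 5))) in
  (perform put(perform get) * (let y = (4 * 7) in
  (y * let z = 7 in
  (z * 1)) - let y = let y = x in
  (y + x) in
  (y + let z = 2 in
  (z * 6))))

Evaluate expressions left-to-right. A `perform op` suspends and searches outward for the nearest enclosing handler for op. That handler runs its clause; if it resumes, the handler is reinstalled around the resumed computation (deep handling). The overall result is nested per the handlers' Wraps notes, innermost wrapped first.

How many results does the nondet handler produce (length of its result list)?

Evaluation trace:
choose[2, 6] @ H1
  branch[0] choose=2:
    choose[5, 0] @ H1
      branch[0] choose=5:
        get @ H0 ⇒ 7
        get @ H0 ⇒ 7
        put(7) @ H0 ⇒ s:=7
        H0 returns (0, 7)
        H1 returns [(0, 7)]
      branch[1] choose=0:
        get @ H0 ⇒ 7
        get @ H0 ⇒ 7
        put(7) @ H0 ⇒ s:=7
        H0 returns (0, 7)
        H1 returns [(0, 7)]
  branch[1] choose=6:
    choose[5, 0] @ H1
      branch[0] choose=5:
        get @ H0 ⇒ 7
        get @ H0 ⇒ 7
        put(7) @ H0 ⇒ s:=7
        H0 returns (0, 7)
        H1 returns [(0, 7)]
      branch[1] choose=0:
        get @ H0 ⇒ 7
        get @ H0 ⇒ 7
        put(7) @ H0 ⇒ s:=7
        H0 returns (0, 7)
        H1 returns [(0, 7)]
= [(0, 7), (0, 7), (0, 7), (0, 7)]

Answer: 4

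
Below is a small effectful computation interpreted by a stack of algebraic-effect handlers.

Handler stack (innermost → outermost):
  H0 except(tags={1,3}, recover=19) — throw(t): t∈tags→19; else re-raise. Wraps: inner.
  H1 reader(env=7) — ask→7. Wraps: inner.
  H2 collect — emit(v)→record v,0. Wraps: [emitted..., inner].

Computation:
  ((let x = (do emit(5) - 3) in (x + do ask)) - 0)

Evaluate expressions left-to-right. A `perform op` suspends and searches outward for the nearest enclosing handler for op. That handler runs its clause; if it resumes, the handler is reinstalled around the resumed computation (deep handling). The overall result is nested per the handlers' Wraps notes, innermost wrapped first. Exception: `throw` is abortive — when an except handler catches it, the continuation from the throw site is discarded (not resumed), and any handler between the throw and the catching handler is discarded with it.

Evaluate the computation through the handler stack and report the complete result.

Answer: [5, 4]

Working:
emit(5) @ H2 ⇒ out+=5
ask @ H1 ⇒ 7
H0 returns 4
H1 returns 4
H2 returns [5, 4]
= [5, 4]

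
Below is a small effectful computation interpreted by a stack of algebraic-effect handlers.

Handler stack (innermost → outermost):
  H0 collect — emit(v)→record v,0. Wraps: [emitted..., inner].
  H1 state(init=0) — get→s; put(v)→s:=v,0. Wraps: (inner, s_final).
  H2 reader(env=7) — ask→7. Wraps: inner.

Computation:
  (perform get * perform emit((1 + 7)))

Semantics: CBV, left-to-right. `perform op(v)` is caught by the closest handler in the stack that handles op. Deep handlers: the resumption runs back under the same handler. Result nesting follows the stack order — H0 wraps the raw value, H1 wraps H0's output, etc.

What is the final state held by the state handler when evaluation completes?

Answer: 0

Step-by-step:
get @ H1 ⇒ 0
emit(8) @ H0 ⇒ out+=8
H0 returns [8, 0]
H1 returns ([8, 0], 0)
H2 returns ([8, 0], 0)
= ([8, 0], 0)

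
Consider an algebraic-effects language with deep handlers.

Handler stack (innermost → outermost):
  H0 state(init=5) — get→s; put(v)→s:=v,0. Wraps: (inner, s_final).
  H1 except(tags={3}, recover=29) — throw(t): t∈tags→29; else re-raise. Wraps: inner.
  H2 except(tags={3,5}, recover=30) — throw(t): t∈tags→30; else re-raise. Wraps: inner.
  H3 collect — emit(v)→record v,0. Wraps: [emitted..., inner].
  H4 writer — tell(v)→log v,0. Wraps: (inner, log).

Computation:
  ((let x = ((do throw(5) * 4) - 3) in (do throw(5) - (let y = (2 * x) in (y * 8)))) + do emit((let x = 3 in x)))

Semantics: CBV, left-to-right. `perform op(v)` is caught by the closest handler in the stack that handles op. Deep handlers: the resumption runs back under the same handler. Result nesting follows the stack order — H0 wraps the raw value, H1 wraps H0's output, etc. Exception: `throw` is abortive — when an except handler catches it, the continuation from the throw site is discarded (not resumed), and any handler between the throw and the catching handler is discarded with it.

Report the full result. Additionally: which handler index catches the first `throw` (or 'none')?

Step-by-step:
throw(5) @ H1 re-raised
throw(5) @ H2 caught ⇒ 30
H3 returns [30]
H4 returns ([30], ())
= ([30], ())

Answer: ([30], ()) ; first throw caught by: H2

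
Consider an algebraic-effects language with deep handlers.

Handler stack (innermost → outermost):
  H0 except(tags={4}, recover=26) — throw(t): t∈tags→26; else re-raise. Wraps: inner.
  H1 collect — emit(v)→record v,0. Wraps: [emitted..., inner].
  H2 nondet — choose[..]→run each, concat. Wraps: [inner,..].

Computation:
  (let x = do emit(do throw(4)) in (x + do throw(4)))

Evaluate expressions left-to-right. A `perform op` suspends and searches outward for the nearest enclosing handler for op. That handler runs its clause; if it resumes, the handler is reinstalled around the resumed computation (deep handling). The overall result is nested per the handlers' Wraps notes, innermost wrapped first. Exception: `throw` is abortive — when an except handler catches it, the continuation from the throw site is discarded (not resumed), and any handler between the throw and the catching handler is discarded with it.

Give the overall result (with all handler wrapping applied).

Answer: [[26]]

Working:
throw(4) @ H0 caught ⇒ 26
H1 returns [26]
H2 returns [[26]]
= [[26]]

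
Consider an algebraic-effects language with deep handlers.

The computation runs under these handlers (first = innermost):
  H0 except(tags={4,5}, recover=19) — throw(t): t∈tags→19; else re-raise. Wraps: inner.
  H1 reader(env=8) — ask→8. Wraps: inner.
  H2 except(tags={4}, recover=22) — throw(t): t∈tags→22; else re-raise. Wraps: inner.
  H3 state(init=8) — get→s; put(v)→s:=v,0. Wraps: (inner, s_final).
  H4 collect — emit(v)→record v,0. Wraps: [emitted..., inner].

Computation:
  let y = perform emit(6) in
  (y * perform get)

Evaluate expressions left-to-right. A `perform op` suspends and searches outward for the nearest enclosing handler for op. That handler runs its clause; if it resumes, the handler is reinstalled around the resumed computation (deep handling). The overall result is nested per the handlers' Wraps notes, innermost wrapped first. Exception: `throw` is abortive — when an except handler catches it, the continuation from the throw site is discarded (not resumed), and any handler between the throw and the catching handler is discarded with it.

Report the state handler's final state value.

Answer: 8

Evaluation trace:
emit(6) @ H4 ⇒ out+=6
get @ H3 ⇒ 8
H0 returns 0
H1 returns 0
H2 returns 0
H3 returns (0, 8)
H4 returns [6, (0, 8)]
= [6, (0, 8)]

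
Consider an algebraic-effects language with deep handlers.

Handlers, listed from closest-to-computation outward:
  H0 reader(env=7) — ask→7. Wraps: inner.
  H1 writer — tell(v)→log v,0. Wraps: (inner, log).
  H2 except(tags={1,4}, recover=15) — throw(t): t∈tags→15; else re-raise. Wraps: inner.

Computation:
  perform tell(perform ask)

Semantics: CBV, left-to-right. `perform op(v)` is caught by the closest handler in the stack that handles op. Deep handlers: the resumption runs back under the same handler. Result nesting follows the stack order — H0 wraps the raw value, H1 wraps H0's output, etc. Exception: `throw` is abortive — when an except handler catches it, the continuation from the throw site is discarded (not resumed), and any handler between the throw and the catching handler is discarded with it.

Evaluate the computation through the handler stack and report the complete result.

Answer: (0, (7))

Working:
ask @ H0 ⇒ 7
tell(7) @ H1 ⇒ log+=7
H0 returns 0
H1 returns (0, (7))
H2 returns (0, (7))
= (0, (7))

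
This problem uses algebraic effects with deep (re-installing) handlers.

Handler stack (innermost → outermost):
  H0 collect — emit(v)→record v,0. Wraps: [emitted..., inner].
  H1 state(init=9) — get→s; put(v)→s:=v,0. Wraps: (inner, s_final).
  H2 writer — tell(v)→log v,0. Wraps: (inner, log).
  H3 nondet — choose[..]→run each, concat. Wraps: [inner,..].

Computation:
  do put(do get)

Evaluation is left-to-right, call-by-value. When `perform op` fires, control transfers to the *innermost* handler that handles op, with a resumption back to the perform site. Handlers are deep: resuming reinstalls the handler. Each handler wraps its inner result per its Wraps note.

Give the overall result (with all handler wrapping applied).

Answer: [(([0], 9), ())]

Evaluation trace:
get @ H1 ⇒ 9
put(9) @ H1 ⇒ s:=9
H0 returns [0]
H1 returns ([0], 9)
H2 returns (([0], 9), ())
H3 returns [(([0], 9), ())]
= [(([0], 9), ())]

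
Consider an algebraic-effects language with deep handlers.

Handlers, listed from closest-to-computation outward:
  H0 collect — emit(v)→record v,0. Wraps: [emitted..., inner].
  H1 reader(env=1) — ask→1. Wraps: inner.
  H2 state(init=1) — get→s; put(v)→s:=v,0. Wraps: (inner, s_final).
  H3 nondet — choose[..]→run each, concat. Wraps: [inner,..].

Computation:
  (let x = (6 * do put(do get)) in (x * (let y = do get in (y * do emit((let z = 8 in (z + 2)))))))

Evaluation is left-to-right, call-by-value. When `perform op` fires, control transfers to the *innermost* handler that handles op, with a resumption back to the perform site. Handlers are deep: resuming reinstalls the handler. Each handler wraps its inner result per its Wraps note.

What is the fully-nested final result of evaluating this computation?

Working:
get @ H2 ⇒ 1
put(1) @ H2 ⇒ s:=1
get @ H2 ⇒ 1
emit(10) @ H0 ⇒ out+=10
H0 returns [10, 0]
H1 returns [10, 0]
H2 returns ([10, 0], 1)
H3 returns [([10, 0], 1)]
= [([10, 0], 1)]

Answer: [([10, 0], 1)]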